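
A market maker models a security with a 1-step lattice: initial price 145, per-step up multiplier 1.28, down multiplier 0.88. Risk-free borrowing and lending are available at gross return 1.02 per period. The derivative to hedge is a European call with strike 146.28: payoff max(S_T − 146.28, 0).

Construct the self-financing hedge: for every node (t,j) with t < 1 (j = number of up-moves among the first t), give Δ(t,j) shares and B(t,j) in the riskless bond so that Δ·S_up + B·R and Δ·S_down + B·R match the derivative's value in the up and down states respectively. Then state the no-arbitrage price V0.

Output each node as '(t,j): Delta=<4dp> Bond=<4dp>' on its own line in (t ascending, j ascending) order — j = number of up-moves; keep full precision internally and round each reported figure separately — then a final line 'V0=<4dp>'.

(0,0): Delta=0.6779 Bond=-84.8078
V0=13.4922

Since d<R<u, set p* = (R−d)/(u−d) = 0.3500; price each node as the discounted p*-expectation of its children.
Terminal values V(1,·): V(1,0)=0.0000, V(1,1)=39.3200
(0,0): S=145.0000. Δ = (V_up−V_dn)/(S_up−S_dn) = (39.3200−0.0000)/(185.6000−127.6000) = 0.6779. V = [p*·39.3200 + (1−p*)·0.0000]/1.02 = 13.4922. B = V − Δ·S = -84.8078.
Check: Δ(0,0)·S0 + B(0,0) = 13.4922 = V0.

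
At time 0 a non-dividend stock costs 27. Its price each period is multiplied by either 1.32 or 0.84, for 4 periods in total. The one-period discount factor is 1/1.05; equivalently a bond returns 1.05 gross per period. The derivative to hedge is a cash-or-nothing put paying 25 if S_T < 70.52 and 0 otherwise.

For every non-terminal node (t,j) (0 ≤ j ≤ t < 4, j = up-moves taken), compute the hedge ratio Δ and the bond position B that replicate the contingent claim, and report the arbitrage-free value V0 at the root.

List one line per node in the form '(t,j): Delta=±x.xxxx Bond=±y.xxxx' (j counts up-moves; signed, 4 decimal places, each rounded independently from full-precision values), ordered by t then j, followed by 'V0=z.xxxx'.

(0,0): Delta=-0.1395 Bond=23.5816
(1,0): Delta=0.0000 Bond=21.5959
(1,1): Delta=-0.2537 Bond=28.8297
(2,0): Delta=0.0000 Bond=22.6757
(2,1): Delta=0.0000 Bond=22.6757
(2,2): Delta=-0.4613 Bond=40.0368
(3,0): Delta=0.0000 Bond=23.8095
(3,1): Delta=0.0000 Bond=23.8095
(3,2): Delta=0.0000 Bond=23.8095
(3,3): Delta=-0.8387 Bond=65.4762
V0=19.8140

The replicating-portfolio and risk-neutral prices coincide; use p* = (1.05−0.84)/(1.32−0.84) = 0.4375 for the latter.
Payoff layer (t=4): V(4,0)=25.0000, V(4,1)=25.0000, V(4,2)=25.0000, V(4,3)=25.0000, V(4,4)=0.0000
Node (3,0) S=16.0030: V=(p*·25.0000+(1−p*)·25.0000)/1.05=23.8095; Δ=(25.0000−25.0000)/(21.1240−13.4425)=0.0000; B=V−Δ·S=23.8095
Node (3,1) S=25.1476: V=(p*·25.0000+(1−p*)·25.0000)/1.05=23.8095; Δ=(25.0000−25.0000)/(33.1948−21.1240)=0.0000; B=V−Δ·S=23.8095
Node (3,2) S=39.5176: V=(p*·25.0000+(1−p*)·25.0000)/1.05=23.8095; Δ=(25.0000−25.0000)/(52.1633−33.1948)=0.0000; B=V−Δ·S=23.8095
Node (3,3) S=62.0991: V=(p*·0.0000+(1−p*)·25.0000)/1.05=13.3929; Δ=(0.0000−25.0000)/(81.9709−52.1633)=-0.8387; B=V−Δ·S=65.4762
Node (2,0) S=19.0512: V=(p*·23.8095+(1−p*)·23.8095)/1.05=22.6757; Δ=(23.8095−23.8095)/(25.1476−16.0030)=0.0000; B=V−Δ·S=22.6757
Node (2,1) S=29.9376: V=(p*·23.8095+(1−p*)·23.8095)/1.05=22.6757; Δ=(23.8095−23.8095)/(39.5176−25.1476)=0.0000; B=V−Δ·S=22.6757
Node (2,2) S=47.0448: V=(p*·13.3929+(1−p*)·23.8095)/1.05=18.3355; Δ=(13.3929−23.8095)/(62.0991−39.5176)=-0.4613; B=V−Δ·S=40.0368
Node (1,0) S=22.6800: V=(p*·22.6757+(1−p*)·22.6757)/1.05=21.5959; Δ=(22.6757−22.6757)/(29.9376−19.0512)=0.0000; B=V−Δ·S=21.5959
Node (1,1) S=35.6400: V=(p*·18.3355+(1−p*)·22.6757)/1.05=19.7875; Δ=(18.3355−22.6757)/(47.0448−29.9376)=-0.2537; B=V−Δ·S=28.8297
Node (0,0) S=27.0000: V=(p*·19.7875+(1−p*)·21.5959)/1.05=19.8140; Δ=(19.7875−21.5959)/(35.6400−22.6800)=-0.1395; B=V−Δ·S=23.5816
Root portfolio cost Δ·27+B reproduces V0=19.8140.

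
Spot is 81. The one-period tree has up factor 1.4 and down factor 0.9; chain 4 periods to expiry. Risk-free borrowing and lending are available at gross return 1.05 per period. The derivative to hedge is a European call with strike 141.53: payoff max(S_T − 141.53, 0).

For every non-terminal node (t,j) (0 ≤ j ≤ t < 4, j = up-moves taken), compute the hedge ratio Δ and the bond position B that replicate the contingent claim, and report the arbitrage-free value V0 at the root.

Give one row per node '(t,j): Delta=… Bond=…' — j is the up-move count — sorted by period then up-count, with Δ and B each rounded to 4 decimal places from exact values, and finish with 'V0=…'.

(0,0): Delta=0.2999 Bond=-19.5191
(1,0): Delta=0.1310 Bond=-8.1877
(1,1): Delta=0.5531 Bond=-49.2123
(2,0): Delta=0.0000 Bond=0.0000
(2,1): Delta=0.3276 Bond=-28.6568
(2,2): Delta=0.8914 Bond=-105.3774
(3,0): Delta=0.0000 Bond=0.0000
(3,1): Delta=0.0000 Bond=0.0000
(3,2): Delta=0.8190 Bond=-100.2987
(3,3): Delta=1.0000 Bond=-134.7905
V0=4.7694

Under the risk-neutral measure, an up-move has probability p* = (R−d)/(u−d) = 0.3000 and values discount at R = 1.05.
Terminal payoffs: V(4,0)=0.0000, V(4,1)=0.0000, V(4,2)=0.0000, V(4,3)=58.5076, V(4,4)=169.6396
(3,0): S=59.0490. Δ = (V_up−V_dn)/(S_up−S_dn) = (0.0000−0.0000)/(82.6686−53.1441) = 0.0000. V = [p*·0.0000 + (1−p*)·0.0000]/1.05 = 0.0000. B = V − Δ·S = 0.0000.
(3,1): S=91.8540. Δ = (V_up−V_dn)/(S_up−S_dn) = (0.0000−0.0000)/(128.5956−82.6686) = 0.0000. V = [p*·0.0000 + (1−p*)·0.0000]/1.05 = 0.0000. B = V − Δ·S = 0.0000.
(3,2): S=142.8840. Δ = (V_up−V_dn)/(S_up−S_dn) = (58.5076−0.0000)/(200.0376−128.5956) = 0.8190. V = [p*·58.5076 + (1−p*)·0.0000]/1.05 = 16.7165. B = V − Δ·S = -100.2987.
(3,3): S=222.2640. Δ = (V_up−V_dn)/(S_up−S_dn) = (169.6396−58.5076)/(311.1696−200.0376) = 1.0000. V = [p*·169.6396 + (1−p*)·58.5076]/1.05 = 87.4735. B = V − Δ·S = -134.7905.
(2,0): S=65.6100. Δ = (V_up−V_dn)/(S_up−S_dn) = (0.0000−0.0000)/(91.8540−59.0490) = 0.0000. V = [p*·0.0000 + (1−p*)·0.0000]/1.05 = 0.0000. B = V − Δ·S = 0.0000.
(2,1): S=102.0600. Δ = (V_up−V_dn)/(S_up−S_dn) = (16.7165−0.0000)/(142.8840−91.8540) = 0.3276. V = [p*·16.7165 + (1−p*)·0.0000]/1.05 = 4.7761. B = V − Δ·S = -28.6568.
(2,2): S=158.7600. Δ = (V_up−V_dn)/(S_up−S_dn) = (87.4735−16.7165)/(222.2640−142.8840) = 0.8914. V = [p*·87.4735 + (1−p*)·16.7165]/1.05 = 36.1367. B = V − Δ·S = -105.3774.
(1,0): S=72.9000. Δ = (V_up−V_dn)/(S_up−S_dn) = (4.7761−0.0000)/(102.0600−65.6100) = 0.1310. V = [p*·4.7761 + (1−p*)·0.0000]/1.05 = 1.3646. B = V − Δ·S = -8.1877.
(1,1): S=113.4000. Δ = (V_up−V_dn)/(S_up−S_dn) = (36.1367−4.7761)/(158.7600−102.0600) = 0.5531. V = [p*·36.1367 + (1−p*)·4.7761]/1.05 = 13.5089. B = V − Δ·S = -49.2123.
(0,0): S=81.0000. Δ = (V_up−V_dn)/(S_up−S_dn) = (13.5089−1.3646)/(113.4000−72.9000) = 0.2999. V = [p*·13.5089 + (1−p*)·1.3646]/1.05 = 4.7694. B = V − Δ·S = -19.5191.
Root portfolio cost Δ·81+B reproduces V0=4.7694.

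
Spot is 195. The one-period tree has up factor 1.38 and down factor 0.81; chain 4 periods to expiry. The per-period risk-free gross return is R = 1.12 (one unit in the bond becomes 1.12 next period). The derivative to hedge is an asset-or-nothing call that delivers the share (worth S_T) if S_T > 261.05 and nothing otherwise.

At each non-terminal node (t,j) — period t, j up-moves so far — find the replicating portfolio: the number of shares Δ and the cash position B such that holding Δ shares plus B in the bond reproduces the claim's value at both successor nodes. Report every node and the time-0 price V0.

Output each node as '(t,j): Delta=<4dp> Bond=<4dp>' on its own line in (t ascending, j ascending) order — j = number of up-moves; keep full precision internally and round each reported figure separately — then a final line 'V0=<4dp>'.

Since d<R<u, set p* = (R−d)/(u−d) = 0.5439; price each node as the discounted p*-expectation of its children.
Terminal payoffs: V(4,0)=0.0000, V(4,1)=0.0000, V(4,2)=0.0000, V(4,3)=415.1040, V(4,4)=707.2142
Node (3,0) S=103.6310: V=(p*·0.0000+(1−p*)·0.0000)/1.12=0.0000; Δ=(0.0000−0.0000)/(143.0108−83.9411)=0.0000; B=V−Δ·S=0.0000
Node (3,1) S=176.5565: V=(p*·0.0000+(1−p*)·0.0000)/1.12=0.0000; Δ=(0.0000−0.0000)/(243.6480−143.0108)=0.0000; B=V−Δ·S=0.0000
Node (3,2) S=300.8000: V=(p*·415.1040+(1−p*)·0.0000)/1.12=201.5699; Δ=(415.1040−0.0000)/(415.1040−243.6480)=2.4211; B=V−Δ·S=-526.6827
Node (3,3) S=512.4740: V=(p*·707.2142+(1−p*)·415.1040)/1.12=512.4740; Δ=(707.2142−415.1040)/(707.2142−415.1040)=1.0000; B=V−Δ·S=0.0000
Node (2,0) S=127.9395: V=(p*·0.0000+(1−p*)·0.0000)/1.12=0.0000; Δ=(0.0000−0.0000)/(176.5565−103.6310)=0.0000; B=V−Δ·S=0.0000
Node (2,1) S=217.9710: V=(p*·201.5699+(1−p*)·0.0000)/1.12=97.8801; Δ=(201.5699−0.0000)/(300.8000−176.5565)=1.6224; B=V−Δ·S=-255.7513
Node (2,2) S=371.3580: V=(p*·512.4740+(1−p*)·201.5699)/1.12=330.9448; Δ=(512.4740−201.5699)/(512.4740−300.8000)=1.4688; B=V−Δ·S=-214.5011
Node (1,0) S=157.9500: V=(p*·97.8801+(1−p*)·0.0000)/1.12=47.5295; Δ=(97.8801−0.0000)/(217.9710−127.9395)=1.0872; B=V−Δ·S=-124.1900
Node (1,1) S=269.1000: V=(p*·330.9448+(1−p*)·97.8801)/1.12=200.5666; Δ=(330.9448−97.8801)/(371.3580−217.9710)=1.5195; B=V−Δ·S=-208.3187
Node (0,0) S=195.0000: V=(p*·200.5666+(1−p*)·47.5295)/1.12=116.7502; Δ=(200.5666−47.5295)/(269.1000−157.9500)=1.3769; B=V−Δ·S=-151.7359
Each (Δ,B) replicates both successor values, so the strategy is self-financing and V0 is arbitrage-free.

(0,0): Delta=1.3769 Bond=-151.7359
(1,0): Delta=1.0872 Bond=-124.1900
(1,1): Delta=1.5195 Bond=-208.3187
(2,0): Delta=0.0000 Bond=0.0000
(2,1): Delta=1.6224 Bond=-255.7513
(2,2): Delta=1.4688 Bond=-214.5011
(3,0): Delta=0.0000 Bond=0.0000
(3,1): Delta=0.0000 Bond=0.0000
(3,2): Delta=2.4211 Bond=-526.6827
(3,3): Delta=1.0000 Bond=0.0000
V0=116.7502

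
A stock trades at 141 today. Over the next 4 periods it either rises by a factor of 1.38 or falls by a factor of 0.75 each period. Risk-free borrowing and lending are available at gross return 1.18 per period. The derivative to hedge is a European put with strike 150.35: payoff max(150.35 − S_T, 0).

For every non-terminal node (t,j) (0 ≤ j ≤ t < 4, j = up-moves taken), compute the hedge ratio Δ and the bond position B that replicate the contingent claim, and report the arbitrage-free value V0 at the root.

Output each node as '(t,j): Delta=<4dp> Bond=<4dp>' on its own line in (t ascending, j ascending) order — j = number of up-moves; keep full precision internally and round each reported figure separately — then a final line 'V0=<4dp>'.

Under the risk-neutral measure, an up-move has probability p* = (R−d)/(u−d) = 0.6825 and values discount at R = 1.18.
Payoff layer (t=4): V(4,0)=105.7367, V(4,1)=68.2616, V(4,2)=0.0000, V(4,3)=0.0000, V(4,4)=0.0000
(3,0): S=59.4844. Δ = (V_up−V_dn)/(S_up−S_dn) = (68.2616−105.7367)/(82.0884−44.6133) = -1.0000. V = [p*·68.2616 + (1−p*)·105.7367]/1.18 = 67.9309. B = V − Δ·S = 127.4153.
(3,1): S=109.4512. Δ = (V_up−V_dn)/(S_up−S_dn) = (0.0000−68.2616)/(151.0427−82.0884) = -0.9900. V = [p*·0.0000 + (1−p*)·68.2616]/1.18 = 18.3647. B = V − Δ·S = 126.7164.
(3,2): S=201.3903. Δ = (V_up−V_dn)/(S_up−S_dn) = (0.0000−0.0000)/(277.9186−151.0427) = 0.0000. V = [p*·0.0000 + (1−p*)·0.0000]/1.18 = 0.0000. B = V − Δ·S = 0.0000.
(3,3): S=370.5582. Δ = (V_up−V_dn)/(S_up−S_dn) = (0.0000−0.0000)/(511.3702−277.9186) = 0.0000. V = [p*·0.0000 + (1−p*)·0.0000]/1.18 = 0.0000. B = V − Δ·S = 0.0000.
(2,0): S=79.3125. Δ = (V_up−V_dn)/(S_up−S_dn) = (18.3647−67.9309)/(109.4512−59.4844) = -0.9920. V = [p*·18.3647 + (1−p*)·67.9309]/1.18 = 28.8983. B = V − Δ·S = 107.5748.
(2,1): S=145.9350. Δ = (V_up−V_dn)/(S_up−S_dn) = (0.0000−18.3647)/(201.3903−109.4513) = -0.1997. V = [p*·0.0000 + (1−p*)·18.3647]/1.18 = 4.9407. B = V − Δ·S = 34.0910.
(2,2): S=268.5204. Δ = (V_up−V_dn)/(S_up−S_dn) = (0.0000−0.0000)/(370.5582−201.3903) = 0.0000. V = [p*·0.0000 + (1−p*)·0.0000]/1.18 = 0.0000. B = V − Δ·S = 0.0000.
(1,0): S=105.7500. Δ = (V_up−V_dn)/(S_up−S_dn) = (4.9407−28.8983)/(145.9350−79.3125) = -0.3596. V = [p*·4.9407 + (1−p*)·28.8983]/1.18 = 10.6325. B = V − Δ·S = 48.6603.
(1,1): S=194.5800. Δ = (V_up−V_dn)/(S_up−S_dn) = (0.0000−4.9407)/(268.5204−145.9350) = -0.0403. V = [p*·0.0000 + (1−p*)·4.9407]/1.18 = 1.3292. B = V − Δ·S = 9.1717.
(0,0): S=141.0000. Δ = (V_up−V_dn)/(S_up−S_dn) = (1.3292−10.6325)/(194.5800−105.7500) = -0.1047. V = [p*·1.3292 + (1−p*)·10.6325]/1.18 = 3.6294. B = V − Δ·S = 18.3964.
Check: Δ(0,0)·S0 + B(0,0) = 3.6294 = V0.

(0,0): Delta=-0.1047 Bond=18.3964
(1,0): Delta=-0.3596 Bond=48.6603
(1,1): Delta=-0.0403 Bond=9.1717
(2,0): Delta=-0.9920 Bond=107.5748
(2,1): Delta=-0.1997 Bond=34.0910
(2,2): Delta=0.0000 Bond=0.0000
(3,0): Delta=-1.0000 Bond=127.4153
(3,1): Delta=-0.9900 Bond=126.7164
(3,2): Delta=0.0000 Bond=0.0000
(3,3): Delta=0.0000 Bond=0.0000
V0=3.6294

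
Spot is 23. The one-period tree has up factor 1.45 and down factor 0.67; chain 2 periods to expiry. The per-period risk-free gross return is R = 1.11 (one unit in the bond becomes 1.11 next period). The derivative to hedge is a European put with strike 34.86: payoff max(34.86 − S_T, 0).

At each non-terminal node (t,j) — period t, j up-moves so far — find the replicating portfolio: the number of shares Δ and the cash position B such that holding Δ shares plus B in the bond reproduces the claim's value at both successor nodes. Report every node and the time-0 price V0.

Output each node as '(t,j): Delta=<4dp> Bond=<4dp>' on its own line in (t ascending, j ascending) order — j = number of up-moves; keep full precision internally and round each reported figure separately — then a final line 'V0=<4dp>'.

(0,0): Delta=-0.6176 Bond=22.9850
(1,0): Delta=-1.0000 Bond=31.4054
(1,1): Delta=-0.4811 Bond=20.9604
V0=8.7791

The replicating-portfolio and risk-neutral prices coincide; use p* = (1.11−0.67)/(1.45−0.67) = 0.5641 for the latter.
Payoff layer (t=2): V(2,0)=24.5353, V(2,1)=12.5155, V(2,2)=0.0000
Node (1,0) S=15.4100: V=(p*·12.5155+(1−p*)·24.5353)/1.11=15.9954; Δ=(12.5155−24.5353)/(22.3445−10.3247)=-1.0000; B=V−Δ·S=31.4054
Node (1,1) S=33.3500: V=(p*·0.0000+(1−p*)·12.5155)/1.11=4.9148; Δ=(0.0000−12.5155)/(48.3575−22.3445)=-0.4811; B=V−Δ·S=20.9604
Node (0,0) S=23.0000: V=(p*·4.9148+(1−p*)·15.9954)/1.11=8.7791; Δ=(4.9148−15.9954)/(33.3500−15.4100)=-0.6176; B=V−Δ·S=22.9850
Self-financing check: at every node Δ·S+B equals the discounted successor values.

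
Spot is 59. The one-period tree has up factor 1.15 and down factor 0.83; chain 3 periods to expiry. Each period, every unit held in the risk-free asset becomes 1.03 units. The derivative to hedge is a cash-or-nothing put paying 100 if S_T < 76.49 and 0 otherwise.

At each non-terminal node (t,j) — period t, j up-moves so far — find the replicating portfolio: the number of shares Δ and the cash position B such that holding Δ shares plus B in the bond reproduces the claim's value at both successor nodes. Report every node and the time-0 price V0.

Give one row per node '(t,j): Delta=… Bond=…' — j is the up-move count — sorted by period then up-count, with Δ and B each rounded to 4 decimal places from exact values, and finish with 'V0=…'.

No-arbitrage ⇒ martingale measure with p* = (R−d)/(u−d) = 0.6250.
At expiry t=3: V(3,0)=100.0000, V(3,1)=100.0000, V(3,2)=100.0000, V(3,3)=0.0000
Node (2,0) S=40.6451: V=(p*·100.0000+(1−p*)·100.0000)/1.03=97.0874; Δ=(100.0000−100.0000)/(46.7419−33.7354)=0.0000; B=V−Δ·S=97.0874
Node (2,1) S=56.3155: V=(p*·100.0000+(1−p*)·100.0000)/1.03=97.0874; Δ=(100.0000−100.0000)/(64.7628−46.7419)=0.0000; B=V−Δ·S=97.0874
Node (2,2) S=78.0275: V=(p*·0.0000+(1−p*)·100.0000)/1.03=36.4078; Δ=(0.0000−100.0000)/(89.7316−64.7628)=-4.0050; B=V−Δ·S=348.9078
Node (1,0) S=48.9700: V=(p*·97.0874+(1−p*)·97.0874)/1.03=94.2596; Δ=(97.0874−97.0874)/(56.3155−40.6451)=0.0000; B=V−Δ·S=94.2596
Node (1,1) S=67.8500: V=(p*·36.4078+(1−p*)·97.0874)/1.03=57.4394; Δ=(36.4078−97.0874)/(78.0275−56.3155)=-2.7947; B=V−Δ·S=247.0632
Node (0,0) S=59.0000: V=(p*·57.4394+(1−p*)·94.2596)/1.03=69.1718; Δ=(57.4394−94.2596)/(67.8500−48.9700)=-1.9502; B=V−Δ·S=184.2348
Check: Δ(0,0)·S0 + B(0,0) = 69.1718 = V0.

(0,0): Delta=-1.9502 Bond=184.2348
(1,0): Delta=0.0000 Bond=94.2596
(1,1): Delta=-2.7947 Bond=247.0632
(2,0): Delta=0.0000 Bond=97.0874
(2,1): Delta=0.0000 Bond=97.0874
(2,2): Delta=-4.0050 Bond=348.9078
V0=69.1718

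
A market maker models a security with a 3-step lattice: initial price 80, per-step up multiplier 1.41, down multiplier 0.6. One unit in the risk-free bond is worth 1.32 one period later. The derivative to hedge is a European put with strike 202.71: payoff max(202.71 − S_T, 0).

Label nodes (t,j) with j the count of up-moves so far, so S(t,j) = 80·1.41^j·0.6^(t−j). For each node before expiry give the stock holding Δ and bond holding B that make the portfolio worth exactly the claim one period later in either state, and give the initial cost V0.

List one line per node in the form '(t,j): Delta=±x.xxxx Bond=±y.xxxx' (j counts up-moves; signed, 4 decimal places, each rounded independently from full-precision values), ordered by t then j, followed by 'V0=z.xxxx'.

(0,0): Delta=-0.8492 Bond=82.6527
(1,0): Delta=-1.0000 Bond=116.3395
(1,1): Delta=-0.8412 Bond=108.1969
(2,0): Delta=-1.0000 Bond=153.5682
(2,1): Delta=-1.0000 Bond=153.5682
(2,2): Delta=-0.8327 Bond=141.4763
V0=14.7159

The replicating-portfolio and risk-neutral prices coincide; use p* = (1.32−0.6)/(1.41−0.6) = 0.8889 for the latter.
Terminal values V(3,·): V(3,0)=185.4300, V(3,1)=162.1020, V(3,2)=107.2812, V(3,3)=0.0000
Node (2,0) S=28.8000: V=(p*·162.1020+(1−p*)·185.4300)/1.32=124.7682; Δ=(162.1020−185.4300)/(40.6080−17.2800)=-1.0000; B=V−Δ·S=153.5682
Node (2,1) S=67.6800: V=(p*·107.2812+(1−p*)·162.1020)/1.32=85.8882; Δ=(107.2812−162.1020)/(95.4288−40.6080)=-1.0000; B=V−Δ·S=153.5682
Node (2,2) S=159.0480: V=(p*·0.0000+(1−p*)·107.2812)/1.32=9.0304; Δ=(0.0000−107.2812)/(224.2577−95.4288)=-0.8327; B=V−Δ·S=141.4763
Node (1,0) S=48.0000: V=(p*·85.8882+(1−p*)·124.7682)/1.32=68.3395; Δ=(85.8882−124.7682)/(67.6800−28.8000)=-1.0000; B=V−Δ·S=116.3395
Node (1,1) S=112.8000: V=(p*·9.0304+(1−p*)·85.8882)/1.32=13.3107; Δ=(9.0304−85.8882)/(159.0480−67.6800)=-0.8412; B=V−Δ·S=108.1969
Node (0,0) S=80.0000: V=(p*·13.3107+(1−p*)·68.3395)/1.32=14.7159; Δ=(13.3107−68.3395)/(112.8000−48.0000)=-0.8492; B=V−Δ·S=82.6527
The time-0 hedge costs 14.7159, which is the no-arbitrage price.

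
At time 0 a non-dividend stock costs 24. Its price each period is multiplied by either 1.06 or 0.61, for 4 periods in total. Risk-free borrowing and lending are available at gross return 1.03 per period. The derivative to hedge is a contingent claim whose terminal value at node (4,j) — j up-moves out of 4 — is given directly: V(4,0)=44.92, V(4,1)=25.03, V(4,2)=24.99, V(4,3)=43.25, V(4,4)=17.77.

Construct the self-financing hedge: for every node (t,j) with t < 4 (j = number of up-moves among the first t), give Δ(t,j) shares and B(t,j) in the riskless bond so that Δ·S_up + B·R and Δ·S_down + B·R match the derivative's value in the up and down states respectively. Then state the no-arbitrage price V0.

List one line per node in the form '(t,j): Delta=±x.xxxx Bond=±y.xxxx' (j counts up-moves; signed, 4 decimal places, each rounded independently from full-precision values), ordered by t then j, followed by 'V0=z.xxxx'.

(0,0): Delta=-1.4864 Bond=56.5261
(1,0): Delta=2.2625 Bond=3.3384
(1,1): Delta=-1.6405 Bond=62.1421
(2,0): Delta=-0.3294 Bond=26.5850
(2,1): Delta=2.3690 Bond=1.7853
(2,2): Delta=-1.8053 Bond=68.4508
(3,0): Delta=-8.1137 Bond=69.7883
(3,1): Delta=-0.0094 Bond=24.3536
(3,2): Delta=2.4668 Bond=0.2306
(3,3): Delta=-1.9809 Bond=75.5238
V0=20.8533

The replicating-portfolio and risk-neutral prices coincide; use p* = (1.03−0.61)/(1.06−0.61) = 0.9333 for the latter.
Terminal values V(4,·): V(4,0)=44.9200, V(4,1)=25.0300, V(4,2)=24.9900, V(4,3)=43.2500, V(4,4)=17.7700
  t=3,j=0: stock 5.4475 → up 5.7744 (V=25.0300), down 3.3230 (V=44.9200). Price 25.5883; hedge Δ=-8.1137, bond B=69.7883.
  t=3,j=1: stock 9.4662 → up 10.0342 (V=24.9900), down 5.7744 (V=25.0300). Price 24.2647; hedge Δ=-0.0094, bond B=24.3536.
  t=3,j=2: stock 16.4495 → up 17.4365 (V=43.2500), down 10.0342 (V=24.9900). Price 40.8084; hedge Δ=2.4668, bond B=0.2306.
  t=3,j=3: stock 28.5844 → up 30.2994 (V=17.7700), down 17.4365 (V=43.2500). Price 18.9016; hedge Δ=-1.9809, bond B=75.5238.
  t=2,j=0: stock 8.9304 → up 9.4662 (V=24.2647), down 5.4475 (V=25.5883). Price 23.6437; hedge Δ=-0.3294, bond B=26.5850.
  t=2,j=1: stock 15.5184 → up 16.4495 (V=40.8084), down 9.4662 (V=24.2647). Price 38.5490; hedge Δ=2.3690, bond B=1.7853.
  t=2,j=2: stock 26.9664 → up 28.5844 (V=18.9016), down 16.4495 (V=40.8084). Price 19.7690; hedge Δ=-1.8053, bond B=68.4508.
  t=1,j=0: stock 14.6400 → up 15.5184 (V=38.5490), down 8.9304 (V=23.6437). Price 36.4615; hedge Δ=2.2625, bond B=3.3384.
  t=1,j=1: stock 25.4400 → up 26.9664 (V=19.7690), down 15.5184 (V=38.5490). Price 20.4087; hedge Δ=-1.6405, bond B=62.1421.
  t=0,j=0: stock 24.0000 → up 25.4400 (V=20.4087), down 14.6400 (V=36.4615). Price 20.8533; hedge Δ=-1.4864, bond B=56.5261.
Self-financing check: at every node Δ·S+B equals the discounted successor values.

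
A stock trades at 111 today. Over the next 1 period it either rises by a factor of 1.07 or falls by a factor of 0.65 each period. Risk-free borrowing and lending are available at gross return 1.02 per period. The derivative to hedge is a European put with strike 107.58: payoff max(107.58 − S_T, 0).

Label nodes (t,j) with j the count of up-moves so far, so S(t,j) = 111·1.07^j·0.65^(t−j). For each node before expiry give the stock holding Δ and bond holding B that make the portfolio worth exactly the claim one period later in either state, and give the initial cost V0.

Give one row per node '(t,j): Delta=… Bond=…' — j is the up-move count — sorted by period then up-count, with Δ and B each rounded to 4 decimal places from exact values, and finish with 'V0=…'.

Under the risk-neutral measure, an up-move has probability p* = (R−d)/(u−d) = 0.8810 and values discount at R = 1.02.
Payoff layer (t=1): V(1,0)=35.4300, V(1,1)=0.0000
(0,0): S=111.0000. Δ = (V_up−V_dn)/(S_up−S_dn) = (0.0000−35.4300)/(118.7700−72.1500) = -0.7600. V = [p*·0.0000 + (1−p*)·35.4300]/1.02 = 4.1352. B = V − Δ·S = 88.4923.
Self-financing check: at every node Δ·S+B equals the discounted successor values.

(0,0): Delta=-0.7600 Bond=88.4923
V0=4.1352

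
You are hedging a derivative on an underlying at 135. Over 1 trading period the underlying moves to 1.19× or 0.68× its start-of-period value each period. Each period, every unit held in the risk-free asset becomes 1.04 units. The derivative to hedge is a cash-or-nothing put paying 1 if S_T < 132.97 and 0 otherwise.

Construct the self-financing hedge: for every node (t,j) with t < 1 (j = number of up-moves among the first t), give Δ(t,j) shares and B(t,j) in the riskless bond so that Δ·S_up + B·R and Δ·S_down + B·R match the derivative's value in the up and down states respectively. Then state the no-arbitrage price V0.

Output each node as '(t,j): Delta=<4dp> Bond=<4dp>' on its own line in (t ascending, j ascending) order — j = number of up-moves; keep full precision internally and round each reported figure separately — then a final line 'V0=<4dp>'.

(0,0): Delta=-0.0145 Bond=2.2436
V0=0.2828

No-arbitrage ⇒ martingale measure with p* = (R−d)/(u−d) = 0.7059.
Terminal values V(1,·): V(1,0)=1.0000, V(1,1)=0.0000
(0,0): S=135.0000. Δ = (V_up−V_dn)/(S_up−S_dn) = (0.0000−1.0000)/(160.6500−91.8000) = -0.0145. V = [p*·0.0000 + (1−p*)·1.0000]/1.04 = 0.2828. B = V − Δ·S = 2.2436.
The time-0 hedge costs 0.2828, which is the no-arbitrage price.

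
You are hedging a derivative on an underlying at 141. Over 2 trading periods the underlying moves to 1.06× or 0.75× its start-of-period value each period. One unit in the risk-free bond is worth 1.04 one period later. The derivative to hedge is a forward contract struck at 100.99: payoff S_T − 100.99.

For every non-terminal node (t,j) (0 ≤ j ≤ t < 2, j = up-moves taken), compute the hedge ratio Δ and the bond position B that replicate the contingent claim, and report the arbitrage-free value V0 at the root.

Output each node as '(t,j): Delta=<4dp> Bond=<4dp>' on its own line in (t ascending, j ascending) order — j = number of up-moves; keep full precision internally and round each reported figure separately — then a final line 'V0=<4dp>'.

(0,0): Delta=1.0000 Bond=-93.3709
(1,0): Delta=1.0000 Bond=-97.1058
(1,1): Delta=1.0000 Bond=-97.1058
V0=47.6291

No-arbitrage ⇒ martingale measure with p* = (R−d)/(u−d) = 0.9355.
Terminal values V(2,·): V(2,0)=-21.6775, V(2,1)=11.1050, V(2,2)=57.4376
(1,0): S=105.7500. Δ = (V_up−V_dn)/(S_up−S_dn) = (11.1050−-21.6775)/(112.0950−79.3125) = 1.0000. V = [p*·11.1050 + (1−p*)·-21.6775]/1.04 = 8.6442. B = V − Δ·S = -97.1058.
(1,1): S=149.4600. Δ = (V_up−V_dn)/(S_up−S_dn) = (57.4376−11.1050)/(158.4276−112.0950) = 1.0000. V = [p*·57.4376 + (1−p*)·11.1050]/1.04 = 52.3542. B = V − Δ·S = -97.1058.
(0,0): S=141.0000. Δ = (V_up−V_dn)/(S_up−S_dn) = (52.3542−8.6442)/(149.4600−105.7500) = 1.0000. V = [p*·52.3542 + (1−p*)·8.6442]/1.04 = 47.6291. B = V − Δ·S = -93.3709.
Check: Δ(0,0)·S0 + B(0,0) = 47.6291 = V0.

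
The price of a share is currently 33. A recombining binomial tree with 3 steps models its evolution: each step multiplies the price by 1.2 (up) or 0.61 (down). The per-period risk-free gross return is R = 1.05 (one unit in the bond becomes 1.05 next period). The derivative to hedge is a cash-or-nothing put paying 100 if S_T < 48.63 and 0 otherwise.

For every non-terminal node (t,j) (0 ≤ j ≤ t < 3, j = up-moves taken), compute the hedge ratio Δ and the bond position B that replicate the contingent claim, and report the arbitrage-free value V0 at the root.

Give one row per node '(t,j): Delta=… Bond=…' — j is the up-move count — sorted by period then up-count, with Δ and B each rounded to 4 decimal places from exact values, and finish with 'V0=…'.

Risk-neutral probability p* = (R−d)/(u−d) = (1.05−0.61)/(1.2−0.61) = 0.7458.
At expiry t=3: V(3,0)=100.0000, V(3,1)=100.0000, V(3,2)=100.0000, V(3,3)=0.0000
(2,0): S=12.2793. Δ = (V_up−V_dn)/(S_up−S_dn) = (100.0000−100.0000)/(14.7352−7.4904) = 0.0000. V = [p*·100.0000 + (1−p*)·100.0000]/1.05 = 95.2381. B = V − Δ·S = 95.2381.
(2,1): S=24.1560. Δ = (V_up−V_dn)/(S_up−S_dn) = (100.0000−100.0000)/(28.9872−14.7352) = 0.0000. V = [p*·100.0000 + (1−p*)·100.0000]/1.05 = 95.2381. B = V − Δ·S = 95.2381.
(2,2): S=47.5200. Δ = (V_up−V_dn)/(S_up−S_dn) = (0.0000−100.0000)/(57.0240−28.9872) = -3.5667. V = [p*·0.0000 + (1−p*)·100.0000]/1.05 = 24.2131. B = V − Δ·S = 193.7046.
(1,0): S=20.1300. Δ = (V_up−V_dn)/(S_up−S_dn) = (95.2381−95.2381)/(24.1560−12.2793) = 0.0000. V = [p*·95.2381 + (1−p*)·95.2381]/1.05 = 90.7029. B = V − Δ·S = 90.7029.
(1,1): S=39.6000. Δ = (V_up−V_dn)/(S_up−S_dn) = (24.2131−95.2381)/(47.5200−24.1560) = -3.0399. V = [p*·24.2131 + (1−p*)·95.2381]/1.05 = 40.2574. B = V − Δ·S = 160.6388.
(0,0): S=33.0000. Δ = (V_up−V_dn)/(S_up−S_dn) = (40.2574−90.7029)/(39.6000−20.1300) = -2.5909. V = [p*·40.2574 + (1−p*)·90.7029]/1.05 = 50.5548. B = V − Δ·S = 136.0557.
Self-financing check: at every node Δ·S+B equals the discounted successor values.

(0,0): Delta=-2.5909 Bond=136.0557
(1,0): Delta=0.0000 Bond=90.7029
(1,1): Delta=-3.0399 Bond=160.6388
(2,0): Delta=0.0000 Bond=95.2381
(2,1): Delta=0.0000 Bond=95.2381
(2,2): Delta=-3.5667 Bond=193.7046
V0=50.5548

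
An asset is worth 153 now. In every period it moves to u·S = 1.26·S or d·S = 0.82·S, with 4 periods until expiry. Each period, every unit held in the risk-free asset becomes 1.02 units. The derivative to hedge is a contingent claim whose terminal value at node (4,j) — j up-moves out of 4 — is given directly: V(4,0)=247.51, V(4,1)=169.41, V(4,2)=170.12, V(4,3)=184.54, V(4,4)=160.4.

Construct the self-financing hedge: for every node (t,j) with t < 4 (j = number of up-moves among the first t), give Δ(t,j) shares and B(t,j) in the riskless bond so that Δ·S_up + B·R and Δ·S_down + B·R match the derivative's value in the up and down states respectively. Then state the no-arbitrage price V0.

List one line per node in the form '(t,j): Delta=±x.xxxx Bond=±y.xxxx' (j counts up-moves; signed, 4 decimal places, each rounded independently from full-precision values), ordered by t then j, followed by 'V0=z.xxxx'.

(0,0): Delta=-0.1369 Bond=186.5874
(1,0): Delta=-0.3466 Bond=216.6292
(1,1): Delta=0.0269 Bond=158.7471
(2,0): Delta=-0.9157 Bond=279.5074
(2,1): Delta=0.0978 Bond=150.7071
(2,2): Delta=-0.0285 Bond=175.3800
(3,0): Delta=-2.1041 Bond=385.3529
(3,1): Delta=0.0124 Bond=164.7910
(3,2): Delta=0.1645 Bond=140.4376
(3,3): Delta=-0.1793 Bond=225.0276
V0=165.6462

No-arbitrage ⇒ martingale measure with p* = (R−d)/(u−d) = 0.4545.
Terminal payoffs: V(4,0)=247.5100, V(4,1)=169.4100, V(4,2)=170.1200, V(4,3)=184.5400, V(4,4)=160.4000
(3,0): S=84.3593. Δ = (V_up−V_dn)/(S_up−S_dn) = (169.4100−247.5100)/(106.2927−69.1746) = -2.1041. V = [p*·169.4100 + (1−p*)·247.5100]/1.02 = 207.8529. B = V − Δ·S = 385.3529.
(3,1): S=129.6253. Δ = (V_up−V_dn)/(S_up−S_dn) = (170.1200−169.4100)/(163.3278−106.2927) = 0.0124. V = [p*·170.1200 + (1−p*)·169.4100]/1.02 = 166.4046. B = V − Δ·S = 164.7910.
(3,2): S=199.1803. Δ = (V_up−V_dn)/(S_up−S_dn) = (184.5400−170.1200)/(250.9672−163.3278) = 0.1645. V = [p*·184.5400 + (1−p*)·170.1200]/1.02 = 173.2103. B = V − Δ·S = 140.4376.
(3,3): S=306.0575. Δ = (V_up−V_dn)/(S_up−S_dn) = (160.4000−184.5400)/(385.6325−250.9672) = -0.1793. V = [p*·160.4000 + (1−p*)·184.5400]/1.02 = 170.1640. B = V − Δ·S = 225.0276.
(2,0): S=102.8772. Δ = (V_up−V_dn)/(S_up−S_dn) = (166.4046−207.8529)/(129.6253−84.3593) = -0.9157. V = [p*·166.4046 + (1−p*)·207.8529]/1.02 = 185.3067. B = V − Δ·S = 279.5074.
(2,1): S=158.0796. Δ = (V_up−V_dn)/(S_up−S_dn) = (173.2103−166.4046)/(199.1803−129.6253) = 0.0978. V = [p*·173.2103 + (1−p*)·166.4046]/1.02 = 166.1746. B = V − Δ·S = 150.7071.
(2,2): S=242.9028. Δ = (V_up−V_dn)/(S_up−S_dn) = (170.1640−173.2103)/(306.0575−199.1803) = -0.0285. V = [p*·170.1640 + (1−p*)·173.2103]/1.02 = 168.4565. B = V − Δ·S = 175.3800.
(1,0): S=125.4600. Δ = (V_up−V_dn)/(S_up−S_dn) = (166.1746−185.3067)/(158.0796−102.8772) = -0.3466. V = [p*·166.1746 + (1−p*)·185.3067]/1.02 = 173.1473. B = V − Δ·S = 216.6292.
(1,1): S=192.7800. Δ = (V_up−V_dn)/(S_up−S_dn) = (168.4565−166.1746)/(242.9028−158.0796) = 0.0269. V = [p*·168.4565 + (1−p*)·166.1746]/1.02 = 163.9332. B = V − Δ·S = 158.7471.
(0,0): S=153.0000. Δ = (V_up−V_dn)/(S_up−S_dn) = (163.9332−173.1473)/(192.7800−125.4600) = -0.1369. V = [p*·163.9332 + (1−p*)·173.1473]/1.02 = 165.6462. B = V − Δ·S = 186.5874.
Check: Δ(0,0)·S0 + B(0,0) = 165.6462 = V0.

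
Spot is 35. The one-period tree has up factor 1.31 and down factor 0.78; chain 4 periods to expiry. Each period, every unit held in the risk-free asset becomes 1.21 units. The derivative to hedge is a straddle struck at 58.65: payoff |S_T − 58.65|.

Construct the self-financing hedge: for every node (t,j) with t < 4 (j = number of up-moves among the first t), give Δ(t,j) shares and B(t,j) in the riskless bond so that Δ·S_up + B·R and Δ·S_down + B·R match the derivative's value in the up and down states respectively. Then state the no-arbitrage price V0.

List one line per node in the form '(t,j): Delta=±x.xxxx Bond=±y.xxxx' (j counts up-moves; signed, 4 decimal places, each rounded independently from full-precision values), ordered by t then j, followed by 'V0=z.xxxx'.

(0,0): Delta=0.4171 Bond=-3.2560
(1,0): Delta=-0.8308 Bond=30.1285
(1,1): Delta=0.5899 Bond=-11.8627
(2,0): Delta=-1.0000 Bond=40.0587
(2,1): Delta=-0.8074 Bond=35.6175
(2,2): Delta=0.7834 Bond=-25.9751
(3,0): Delta=-1.0000 Bond=48.4711
(3,1): Delta=-1.0000 Bond=48.4711
(3,2): Delta=-0.7807 Bond=41.8475
(3,3): Delta=1.0000 Bond=-48.4711
V0=11.3438

No-arbitrage ⇒ martingale measure with p* = (R−d)/(u−d) = 0.8113.
Terminal values V(4,·): V(4,0)=45.6947, V(4,1)=36.8918, V(4,2)=22.1074, V(4,3)=2.7229, V(4,4)=44.4250
(3,0): S=16.6093. Δ = (V_up−V_dn)/(S_up−S_dn) = (36.8918−45.6947)/(21.7582−12.9553) = -1.0000. V = [p*·36.8918 + (1−p*)·45.6947]/1.21 = 31.8618. B = V − Δ·S = 48.4711.
(3,1): S=27.8951. Δ = (V_up−V_dn)/(S_up−S_dn) = (22.1074−36.8918)/(36.5426−21.7582) = -1.0000. V = [p*·22.1074 + (1−p*)·36.8918]/1.21 = 20.5759. B = V − Δ·S = 48.4711.
(3,2): S=46.8495. Δ = (V_up−V_dn)/(S_up−S_dn) = (2.7229−22.1074)/(61.3729−36.5426) = -0.7807. V = [p*·2.7229 + (1−p*)·22.1074]/1.21 = 5.2730. B = V − Δ·S = 41.8475.
(3,3): S=78.6832. Δ = (V_up−V_dn)/(S_up−S_dn) = (44.4250−2.7229)/(103.0750−61.3729) = 1.0000. V = [p*·44.4250 + (1−p*)·2.7229]/1.21 = 30.2121. B = V − Δ·S = -48.4711.
(2,0): S=21.2940. Δ = (V_up−V_dn)/(S_up−S_dn) = (20.5759−31.8618)/(27.8951−16.6093) = -1.0000. V = [p*·20.5759 + (1−p*)·31.8618]/1.21 = 18.7647. B = V − Δ·S = 40.0587.
(2,1): S=35.7630. Δ = (V_up−V_dn)/(S_up−S_dn) = (5.2730−20.5759)/(46.8495−27.8951) = -0.8074. V = [p*·5.2730 + (1−p*)·20.5759]/1.21 = 6.7441. B = V − Δ·S = 35.6175.
(2,2): S=60.0635. Δ = (V_up−V_dn)/(S_up−S_dn) = (30.2121−5.2730)/(78.6832−46.8495) = 0.7834. V = [p*·30.2121 + (1−p*)·5.2730]/1.21 = 21.0799. B = V − Δ·S = -25.9751.
(1,0): S=27.3000. Δ = (V_up−V_dn)/(S_up−S_dn) = (6.7441−18.7647)/(35.7630−21.2940) = -0.8308. V = [p*·6.7441 + (1−p*)·18.7647]/1.21 = 7.4480. B = V − Δ·S = 30.1285.
(1,1): S=45.8500. Δ = (V_up−V_dn)/(S_up−S_dn) = (21.0799−6.7441)/(60.0635−35.7630) = 0.5899. V = [p*·21.0799 + (1−p*)·6.7441]/1.21 = 15.1859. B = V − Δ·S = -11.8627.
(0,0): S=35.0000. Δ = (V_up−V_dn)/(S_up−S_dn) = (15.1859−7.4480)/(45.8500−27.3000) = 0.4171. V = [p*·15.1859 + (1−p*)·7.4480]/1.21 = 11.3438. B = V − Δ·S = -3.2560.
Self-financing check: at every node Δ·S+B equals the discounted successor values.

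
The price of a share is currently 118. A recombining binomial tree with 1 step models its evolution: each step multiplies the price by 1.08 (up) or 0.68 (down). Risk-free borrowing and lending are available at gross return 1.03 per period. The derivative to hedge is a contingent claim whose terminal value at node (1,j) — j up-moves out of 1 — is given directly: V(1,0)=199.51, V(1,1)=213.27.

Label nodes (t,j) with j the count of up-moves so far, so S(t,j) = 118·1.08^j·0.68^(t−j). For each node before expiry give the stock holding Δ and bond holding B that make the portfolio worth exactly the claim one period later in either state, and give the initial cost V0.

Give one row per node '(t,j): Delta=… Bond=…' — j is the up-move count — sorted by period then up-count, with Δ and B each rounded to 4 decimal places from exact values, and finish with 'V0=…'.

(0,0): Delta=0.2915 Bond=170.9883
V0=205.3883

No-arbitrage ⇒ martingale measure with p* = (R−d)/(u−d) = 0.8750.
Terminal payoffs: V(1,0)=199.5100, V(1,1)=213.2700
(0,0): S=118.0000. Δ = (V_up−V_dn)/(S_up−S_dn) = (213.2700−199.5100)/(127.4400−80.2400) = 0.2915. V = [p*·213.2700 + (1−p*)·199.5100]/1.03 = 205.3883. B = V − Δ·S = 170.9883.
Each (Δ,B) replicates both successor values, so the strategy is self-financing and V0 is arbitrage-free.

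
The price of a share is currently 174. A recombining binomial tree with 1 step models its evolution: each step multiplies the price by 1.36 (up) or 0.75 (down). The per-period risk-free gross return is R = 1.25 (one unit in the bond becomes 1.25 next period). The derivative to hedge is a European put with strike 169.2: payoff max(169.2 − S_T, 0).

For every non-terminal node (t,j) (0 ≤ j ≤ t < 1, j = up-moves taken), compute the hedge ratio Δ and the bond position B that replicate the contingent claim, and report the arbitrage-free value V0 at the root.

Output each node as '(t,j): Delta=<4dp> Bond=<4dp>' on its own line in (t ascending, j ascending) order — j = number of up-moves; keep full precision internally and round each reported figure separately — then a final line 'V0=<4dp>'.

(0,0): Delta=-0.3646 Bond=69.0256
V0=5.5830

The replicating-portfolio and risk-neutral prices coincide; use p* = (1.25−0.75)/(1.36−0.75) = 0.8197 for the latter.
Payoff layer (t=1): V(1,0)=38.7000, V(1,1)=0.0000
(0,0): S=174.0000. Δ = (V_up−V_dn)/(S_up−S_dn) = (0.0000−38.7000)/(236.6400−130.5000) = -0.3646. V = [p*·0.0000 + (1−p*)·38.7000]/1.25 = 5.5830. B = V − Δ·S = 69.0256.
Root portfolio cost Δ·174+B reproduces V0=5.5830.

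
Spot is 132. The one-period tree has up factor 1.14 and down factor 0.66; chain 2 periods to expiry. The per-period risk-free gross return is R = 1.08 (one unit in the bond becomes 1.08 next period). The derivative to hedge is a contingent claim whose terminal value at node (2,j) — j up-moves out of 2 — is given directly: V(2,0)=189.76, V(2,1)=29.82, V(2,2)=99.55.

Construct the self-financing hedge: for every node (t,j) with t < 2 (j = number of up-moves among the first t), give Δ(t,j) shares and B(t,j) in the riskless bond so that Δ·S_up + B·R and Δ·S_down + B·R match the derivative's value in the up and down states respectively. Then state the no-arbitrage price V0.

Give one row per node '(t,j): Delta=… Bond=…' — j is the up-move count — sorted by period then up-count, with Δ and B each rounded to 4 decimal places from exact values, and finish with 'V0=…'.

The replicating-portfolio and risk-neutral prices coincide; use p* = (1.08−0.66)/(1.14−0.66) = 0.8750 for the latter.
Terminal values V(2,·): V(2,0)=189.7600, V(2,1)=29.8200, V(2,2)=99.5500
Node (1,0) S=87.1200: V=(p*·29.8200+(1−p*)·189.7600)/1.08=46.1227; Δ=(29.8200−189.7600)/(99.3168−57.4992)=-3.8247; B=V−Δ·S=379.3310
Node (1,1) S=150.4800: V=(p*·99.5500+(1−p*)·29.8200)/1.08=84.1053; Δ=(99.5500−29.8200)/(171.5472−99.3168)=0.9654; B=V−Δ·S=-61.1655
Node (0,0) S=132.0000: V=(p*·84.1053+(1−p*)·46.1227)/1.08=73.4792; Δ=(84.1053−46.1227)/(150.4800−87.1200)=0.5995; B=V−Δ·S=-5.6513
Check: Δ(0,0)·S0 + B(0,0) = 73.4792 = V0.

(0,0): Delta=0.5995 Bond=-5.6513
(1,0): Delta=-3.8247 Bond=379.3310
(1,1): Delta=0.9654 Bond=-61.1655
V0=73.4792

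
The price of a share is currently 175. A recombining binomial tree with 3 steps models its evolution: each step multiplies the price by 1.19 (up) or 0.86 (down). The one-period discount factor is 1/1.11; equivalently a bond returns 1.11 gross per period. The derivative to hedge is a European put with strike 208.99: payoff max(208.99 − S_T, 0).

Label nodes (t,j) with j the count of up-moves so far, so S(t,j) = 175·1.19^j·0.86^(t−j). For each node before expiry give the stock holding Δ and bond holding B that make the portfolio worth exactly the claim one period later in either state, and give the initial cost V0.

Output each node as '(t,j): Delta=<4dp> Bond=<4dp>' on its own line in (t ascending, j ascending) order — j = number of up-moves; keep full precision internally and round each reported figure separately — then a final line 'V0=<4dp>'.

(0,0): Delta=-0.3190 Bond=62.2170
(1,0): Delta=-0.9432 Bond=162.9983
(1,1): Delta=-0.1747 Bond=39.0010
(2,0): Delta=-1.0000 Bond=188.2793
(2,1): Delta=-0.9301 Bond=178.5757
(2,2): Delta=0.0000 Bond=0.0000
V0=6.3859

Since d<R<u, set p* = (R−d)/(u−d) = 0.7576; price each node as the discounted p*-expectation of its children.
Payoff layer (t=3): V(3,0)=97.6802, V(3,1)=54.9683, V(3,2)=0.0000, V(3,3)=0.0000
(2,0): S=129.4300. Δ = (V_up−V_dn)/(S_up−S_dn) = (54.9683−97.6802)/(154.0217−111.3098) = -1.0000. V = [p*·54.9683 + (1−p*)·97.6802]/1.11 = 58.8493. B = V − Δ·S = 188.2793.
(2,1): S=179.0950. Δ = (V_up−V_dn)/(S_up−S_dn) = (0.0000−54.9683)/(213.1230−154.0217) = -0.9301. V = [p*·0.0000 + (1−p*)·54.9683]/1.11 = 12.0051. B = V − Δ·S = 178.5757.
(2,2): S=247.8175. Δ = (V_up−V_dn)/(S_up−S_dn) = (0.0000−0.0000)/(294.9028−213.1231) = 0.0000. V = [p*·0.0000 + (1−p*)·0.0000]/1.11 = 0.0000. B = V − Δ·S = 0.0000.
(1,0): S=150.5000. Δ = (V_up−V_dn)/(S_up−S_dn) = (12.0051−58.8493)/(179.0950−129.4300) = -0.9432. V = [p*·12.0051 + (1−p*)·58.8493]/1.11 = 21.0462. B = V − Δ·S = 162.9983.
(1,1): S=208.2500. Δ = (V_up−V_dn)/(S_up−S_dn) = (0.0000−12.0051)/(247.8175−179.0950) = -0.1747. V = [p*·0.0000 + (1−p*)·12.0051]/1.11 = 2.6219. B = V − Δ·S = 39.0010.
(0,0): S=175.0000. Δ = (V_up−V_dn)/(S_up−S_dn) = (2.6219−21.0462)/(208.2500−150.5000) = -0.3190. V = [p*·2.6219 + (1−p*)·21.0462]/1.11 = 6.3859. B = V − Δ·S = 62.2170.
Root portfolio cost Δ·175+B reproduces V0=6.3859.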